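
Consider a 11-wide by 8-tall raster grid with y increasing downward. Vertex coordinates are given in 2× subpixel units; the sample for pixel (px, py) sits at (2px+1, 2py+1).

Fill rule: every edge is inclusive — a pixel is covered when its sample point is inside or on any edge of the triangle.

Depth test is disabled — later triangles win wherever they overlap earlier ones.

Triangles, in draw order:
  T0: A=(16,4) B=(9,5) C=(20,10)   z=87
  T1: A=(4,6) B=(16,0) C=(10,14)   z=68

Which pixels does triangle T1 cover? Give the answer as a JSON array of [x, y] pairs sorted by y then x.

T0:
  2·area = 46  (B↔C swapped to make it positive)
  edge (16, 4)→(20, 10): d=(4,6) inclusive
  edge (20, 10)→(9, 5): d=(-11,-5) inclusive
  edge (9, 5)→(16, 4): d=(7,-1) inclusive
    (4,2)@(9, 5): e=[46,0,0] → #  [on edge]
    (5,2)@(11, 5): e=[34,10,2] → #
    (6,2)@(13, 5): e=[22,20,4] → #
    (7,2)@(15, 5): e=[10,30,6] → #
    (8,2)@(17, 5): e=[-2,40,8] → ·
    (4,3)@(9, 7): e=[54,-22,14] → ·
    (5,3)@(11, 7): e=[42,-12,16] → ·
    (6,3)@(13, 7): e=[30,-2,18] → ·
    (7,3)@(15, 7): e=[18,8,20] → #
    (8,3)@(17, 7): e=[6,18,22] → #
    (9,3)@(19, 7): e=[-6,28,24] → ·
    (7,4)@(15, 9): e=[26,-14,34] → ·
  covered (7 px):
    · · · · · · · · · · ·
    · · · · · · · · · · ·
    · · · · # # # # · · ·
    · · · · · · · # # · ·
    · · · · · · · · · # ·
    · · · · · · · · · · ·
    · · · · · · · · · · ·
    · · · · · · · · · · ·
T1:
  2·area = 132
  edge (4, 6)→(16, 0): d=(12,-6) inclusive
  edge (16, 0)→(10, 14): d=(-6,14) inclusive
  edge (10, 14)→(4, 6): d=(-6,-8) inclusive
    (7,0)@(15, 1): e=[6,8,118] → #
    (8,0)@(17, 1): e=[18,-20,134] → ·
    (5,1)@(11, 3): e=[6,52,74] → #
    (6,1)@(13, 3): e=[18,24,90] → #
    (7,1)@(15, 3): e=[30,-4,106] → ·
    (3,2)@(7, 5): e=[6,96,30] → #
    (4,2)@(9, 5): e=[18,68,46] → #
    (7,2)@(15, 5): e=[54,-16,94] → ·
    (2,3)@(5, 7): e=[18,112,2] → #
    (6,3)@(13, 7): e=[66,0,66] → #  [on edge]
    (7,3)@(15, 7): e=[78,-28,82] → ·
    (2,4)@(5, 9): e=[42,100,-10] → ·
  covered (17 px):
    · · · · · · · # · · ·
    · · · · · # # · · · ·
    · · · # # # # · · · ·
    · · # # # # # · · · ·
    · · · # # # · · · · ·
    · · · · # # · · · · ·
    · · · · · · · · · · ·
    · · · · · · · · · · ·

Answer: [[7,0],[5,1],[6,1],[3,2],[4,2],[5,2],[6,2],[2,3],[3,3],[4,3],[5,3],[6,3],[3,4],[4,4],[5,4],[4,5],[5,5]]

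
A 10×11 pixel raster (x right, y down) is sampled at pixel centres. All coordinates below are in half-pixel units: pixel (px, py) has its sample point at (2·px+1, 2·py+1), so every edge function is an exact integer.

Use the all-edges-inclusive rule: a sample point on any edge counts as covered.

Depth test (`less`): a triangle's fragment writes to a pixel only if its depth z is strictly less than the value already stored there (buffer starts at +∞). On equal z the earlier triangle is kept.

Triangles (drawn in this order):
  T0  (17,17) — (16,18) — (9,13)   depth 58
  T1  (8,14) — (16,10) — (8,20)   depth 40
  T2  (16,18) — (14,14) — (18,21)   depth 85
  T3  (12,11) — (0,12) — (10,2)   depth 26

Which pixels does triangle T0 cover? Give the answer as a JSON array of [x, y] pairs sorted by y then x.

T0:
  2·area = 12
  edge (17, 17)→(16, 18): d=(-1,1) inclusive
  edge (16, 18)→(9, 13): d=(-7,-5) inclusive
  edge (9, 13)→(17, 17): d=(8,4) inclusive
    (0,4)@(1, 9): e=[24,-12,0] → ·  [on edge]
    (2,5)@(5, 11): e=[18,-6,0] → ·  [on edge]
    (4,6)@(9, 13): e=[12,0,0] → #  [on edge]
    (5,6)@(11, 13): e=[10,10,-8] → ·
    (4,7)@(9, 15): e=[10,-14,16] → ·
    (6,7)@(13, 15): e=[6,6,0] → #  [on edge]
    (7,7)@(15, 15): e=[4,16,-8] → ·
    (9,7)@(19, 15): e=[0,36,-24] → ·  [on edge]
    (6,8)@(13, 17): e=[4,-8,16] → ·
    (7,8)@(15, 17): e=[2,2,8] → #
    (8,8)@(17, 17): e=[0,12,0] → #  [on edge]
    (9,8)@(19, 17): e=[-2,22,-8] → ·
    (7,9)@(15, 19): e=[0,-12,24] → ·  [on edge]
    (6,10)@(13, 21): e=[0,-36,48] → ·  [on edge]
  covered (4 px):
    · · · · · · · · · ·
    · · · · · · · · · ·
    · · · · · · · · · ·
    · · · · · · · · · ·
    · · · · · · · · · ·
    · · · · · · · · · ·
    · · · · # · · · · ·
    · · · · · · # · · ·
    · · · · · · · # # ·
    · · · · · · · · · ·
    · · · · · · · · · ·
T1:
  2·area = 48
  edge (8, 14)→(16, 10): d=(8,-4) inclusive
  edge (16, 10)→(8, 20): d=(-8,10) inclusive
  edge (8, 20)→(8, 14): d=(0,-6) inclusive
    (7,5)@(15, 11): e=[4,2,42] → #
    (8,5)@(17, 11): e=[12,-18,54] → ·
    (5,6)@(11, 13): e=[4,26,18] → #
    (6,6)@(13, 13): e=[12,6,30] → #
    (7,6)@(15, 13): e=[20,-14,42] → ·
    (4,7)@(9, 15): e=[12,30,6] → #
    (6,7)@(13, 15): e=[28,-10,30] → ·
    (4,8)@(9, 17): e=[28,14,6] → #
    (5,8)@(11, 17): e=[36,-6,18] → ·
    (4,9)@(9, 19): e=[44,-2,6] → ·
  covered (6 px):
    · · · · · · · · · ·
    · · · · · · · · · ·
    · · · · · · · · · ·
    · · · · · · · · · ·
    · · · · · · · · · ·
    · · · · · · · # · ·
    · · · · · # # · · ·
    · · · · # # · · · ·
    · · · · # · · · · ·
    · · · · · · · · · ·
    · · · · · · · · · ·
T2:
  2·area = 2
  edge (16, 18)→(14, 14): d=(-2,-4) inclusive
  edge (14, 14)→(18, 21): d=(4,7) inclusive
  edge (18, 21)→(16, 18): d=(-2,-3) inclusive
  covered (0 px):
    · · · · · · · · · ·
    · · · · · · · · · ·
    · · · · · · · · · ·
    · · · · · · · · · ·
    · · · · · · · · · ·
    · · · · · · · · · ·
    · · · · · · · · · ·
    · · · · · · · · · ·
    · · · · · · · · · ·
    · · · · · · · · · ·
    · · · · · · · · · ·
T3:
  2·area = 110
  edge (12, 11)→(0, 12): d=(-12,1) inclusive
  edge (0, 12)→(10, 2): d=(10,-10) inclusive
  edge (10, 2)→(12, 11): d=(2,9) inclusive
    (5,0)@(11, 1): e=[121,0,-11] → ·  [on edge]
    (4,1)@(9, 3): e=[99,0,11] → #  [on edge]
    (5,1)@(11, 3): e=[97,20,-7] → ·
    (3,2)@(7, 5): e=[77,0,33] → #  [on edge]
    (5,2)@(11, 5): e=[73,40,-3] → ·
    (2,3)@(5, 7): e=[55,0,55] → #  [on edge]
    (5,3)@(11, 7): e=[49,60,1] → #
    (6,3)@(13, 7): e=[47,80,-17] → ·
    (1,4)@(3, 9): e=[33,0,77] → #  [on edge]
    (6,4)@(13, 9): e=[23,100,-13] → ·
    (0,5)@(1, 11): e=[11,0,99] → #  [on edge]
    (6,5)@(13, 11): e=[-1,120,-9] → ·
  covered (18 px):
    · · · · · · · · · ·
    · · · · # · · · · ·
    · · · # # · · · · ·
    · · # # # # · · · ·
    · # # # # # · · · ·
    # # # # # # · · · ·
    · · · · · · · · · ·
    · · · · · · · · · ·
    · · · · · · · · · ·
    · · · · · · · · · ·
    · · · · · · · · · ·

Answer: [[4,6],[6,7],[7,8],[8,8]]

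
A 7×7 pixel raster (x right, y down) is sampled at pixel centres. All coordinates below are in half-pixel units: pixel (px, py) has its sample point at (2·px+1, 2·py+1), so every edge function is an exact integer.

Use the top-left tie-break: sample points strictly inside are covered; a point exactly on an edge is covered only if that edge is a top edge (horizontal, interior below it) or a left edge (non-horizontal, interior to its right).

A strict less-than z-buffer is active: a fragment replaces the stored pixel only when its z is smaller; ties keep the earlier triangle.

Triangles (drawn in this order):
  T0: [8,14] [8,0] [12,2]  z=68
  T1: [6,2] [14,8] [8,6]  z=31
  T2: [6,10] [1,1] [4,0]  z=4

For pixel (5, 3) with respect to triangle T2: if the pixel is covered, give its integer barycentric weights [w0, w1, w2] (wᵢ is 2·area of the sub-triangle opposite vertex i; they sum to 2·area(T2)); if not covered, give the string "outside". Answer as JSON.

T0:
  2·area = 56
  edge (8, 14)→(8, 0): d=(0,-14) top-left  bias=+0
  edge (8, 0)→(12, 2): d=(4,2) right/bottom  bias=-1
  edge (12, 2)→(8, 14): d=(-4,12) right/bottom  bias=-1
    (4,0)@(9, 1): e=[14,2,40] → X
    (5,0)@(11, 1): e=[42,-2,16] → .
    (4,1)@(9, 3): e=[14,10,32] → X
    (5,1)@(11, 3): e=[42,6,8] → X
    (6,1)@(13, 3): e=[70,2,-16] → .
    (4,2)@(9, 5): e=[14,18,24] → X
    (5,2)@(11, 5): e=[42,14,0] → .  [on edge]
    (4,3)@(9, 7): e=[14,26,16] → X
    (5,3)@(11, 7): e=[42,22,-8] → .
    (4,4)@(9, 9): e=[14,34,8] → X
    (5,4)@(11, 9): e=[42,30,-16] → .
    (4,5)@(9, 11): e=[14,42,0] → .  [on edge]
  covered (6 px):
    . . . . X . .
    . . . . X X .
    . . . . X . .
    . . . . X . .
    . . . . X . .
    . . . . . . .
    . . . . . . .
T1:
  2·area = 20
  edge (6, 2)→(14, 8): d=(8,6) right/bottom  bias=-1
  edge (14, 8)→(8, 6): d=(-6,-2) top-left  bias=+0
  edge (8, 6)→(6, 2): d=(-2,-4) top-left  bias=+0
    (3,1)@(7, 3): e=[2,16,2] → X
    (4,1)@(9, 3): e=[-10,20,10] → .
    (2,2)@(5, 5): e=[30,0,-10] → .  [on edge]
    (3,2)@(7, 5): e=[18,4,-2] → .
    (4,2)@(9, 5): e=[6,8,6] → X
    (5,2)@(11, 5): e=[-6,12,14] → .
    (4,3)@(9, 7): e=[22,-4,2] → .
    (5,3)@(11, 7): e=[10,0,10] → X  [on edge]
    (6,3)@(13, 7): e=[-2,4,18] → .
    (5,4)@(11, 9): e=[26,-12,6] → .
  covered (3 px):
    . . . . . . .
    . . . X . . .
    . . . . X . .
    . . . . . X .
    . . . . . . .
    . . . . . . .
    . . . . . . .
T2:
  2·area = 32
  edge (6, 10)→(1, 1): d=(-5,-9) top-left  bias=+0
  edge (1, 1)→(4, 0): d=(3,-1) top-left  bias=+0
  edge (4, 0)→(6, 10): d=(2,10) right/bottom  bias=-1
    (0,0)@(1, 1): e=[0,0,32] → X  [on edge]
    (1,0)@(3, 1): e=[18,2,12] → X
    (2,0)@(5, 1): e=[36,4,-8] → .
    (0,1)@(1, 3): e=[-10,6,36] → .
    (1,1)@(3, 3): e=[8,8,16] → X
    (2,1)@(5, 3): e=[26,10,-4] → .
    (1,2)@(3, 5): e=[-2,14,20] → .
    (2,2)@(5, 5): e=[16,16,0] → .  [on edge]
    (2,3)@(5, 7): e=[6,22,4] → X
    (3,3)@(7, 7): e=[24,24,-16] → .
    (2,4)@(5, 9): e=[-4,28,8] → .
  covered (4 px):
    X X . . . . .
    . X . . . . .
    . . . . . . .
    . . X . . . .
    . . . . . . .
    . . . . . . .
    . . . . . . .

Final: "outside"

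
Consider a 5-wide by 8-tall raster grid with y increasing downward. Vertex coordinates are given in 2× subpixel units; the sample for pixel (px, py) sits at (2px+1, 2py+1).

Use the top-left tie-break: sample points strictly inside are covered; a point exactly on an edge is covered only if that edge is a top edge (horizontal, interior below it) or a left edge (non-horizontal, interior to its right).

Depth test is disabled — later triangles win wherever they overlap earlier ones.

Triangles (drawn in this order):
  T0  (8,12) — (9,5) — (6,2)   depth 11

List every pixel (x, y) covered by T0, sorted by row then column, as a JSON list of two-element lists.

T0:
  2·area = 24  (B↔C swapped to make it positive)
  edge (8, 12)→(6, 2): d=(-2,-10) top-left  bias=+0
  edge (6, 2)→(9, 5): d=(3,3) right/bottom  bias=-1
  edge (9, 5)→(8, 12): d=(-1,7) right/bottom  bias=-1
    (2,0)@(5, 1): e=[-8,0,32] → ·  [on edge]
    (3,1)@(7, 3): e=[8,0,16] → ·  [on edge]
    (3,2)@(7, 5): e=[4,6,14] → #
    (4,2)@(9, 5): e=[24,0,0] → ·  [on edge]
    (3,3)@(7, 7): e=[0,12,12] → #  [on edge]
    (4,3)@(9, 7): e=[20,6,-2] → ·
    (3,4)@(7, 9): e=[-4,18,10] → ·
  covered (2 px):
    · · · · ·
    · · · · ·
    · · · # ·
    · · · # ·
    · · · · ·
    · · · · ·
    · · · · ·
    · · · · ·

Final: [[3,2],[3,3]]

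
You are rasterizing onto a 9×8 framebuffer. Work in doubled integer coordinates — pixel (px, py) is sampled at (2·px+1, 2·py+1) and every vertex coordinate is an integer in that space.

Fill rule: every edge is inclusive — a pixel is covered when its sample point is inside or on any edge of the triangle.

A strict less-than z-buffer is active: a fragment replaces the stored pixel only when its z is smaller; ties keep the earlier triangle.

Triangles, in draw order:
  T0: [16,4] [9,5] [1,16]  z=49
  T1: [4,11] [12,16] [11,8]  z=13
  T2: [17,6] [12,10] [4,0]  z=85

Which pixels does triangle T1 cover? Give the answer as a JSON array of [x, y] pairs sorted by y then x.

T0:
  2·area = 69  (B↔C swapped to make it positive)
  edge (16, 4)→(1, 16): d=(-15,12) inclusive
  edge (1, 16)→(9, 5): d=(8,-11) inclusive
  edge (9, 5)→(16, 4): d=(7,-1) inclusive
    (4,2)@(9, 5): e=[69,0,0] → █  [on edge]
    (5,2)@(11, 5): e=[45,22,2] → █
    (6,2)@(13, 5): e=[21,44,4] → █
    (7,2)@(15, 5): e=[-3,66,6] → ·
    (4,3)@(9, 7): e=[39,16,14] → █
    (6,3)@(13, 7): e=[-9,60,18] → ·
    (3,4)@(7, 9): e=[33,10,26] → █
    (5,4)@(11, 9): e=[-15,54,30] → ·
    (2,5)@(5, 11): e=[27,4,38] → █
    (4,5)@(9, 11): e=[-21,48,42] → ·
    (2,6)@(5, 13): e=[-3,20,52] → ·
    (3,6)@(7, 13): e=[-27,42,54] → ·
  covered (9 px):
    · · · · · · · · ·
    · · · · · · · · ·
    · · · · █ █ █ · ·
    · · · · █ █ · · ·
    · · · █ █ · · · ·
    · · █ █ · · · · ·
    · · · · · · · · ·
    · · · · · · · · ·
T1:
  2·area = 59  (B↔C swapped to make it positive)
  edge (4, 11)→(11, 8): d=(7,-3) inclusive
  edge (11, 8)→(12, 16): d=(1,8) inclusive
  edge (12, 16)→(4, 11): d=(-8,-5) inclusive
    (4,4)@(9, 9): e=[1,17,41] → █
    (5,4)@(11, 9): e=[7,1,51] → █
    (6,4)@(13, 9): e=[13,-15,61] → ·
    (2,5)@(5, 11): e=[3,51,5] → █
    (3,5)@(7, 11): e=[9,35,15] → █
    (6,5)@(13, 11): e=[27,-13,45] → ·
    (2,6)@(5, 13): e=[17,53,-11] → ·
    (3,6)@(7, 13): e=[23,37,-1] → ·
    (4,6)@(9, 13): e=[29,21,9] → █
    (6,6)@(13, 13): e=[41,-11,29] → ·
    (4,7)@(9, 15): e=[43,23,-7] → ·
    (5,7)@(11, 15): e=[49,7,3] → █
  covered (9 px):
    · · · · · · · · ·
    · · · · · · · · ·
    · · · · · · · · ·
    · · · · · · · · ·
    · · · · █ █ · · ·
    · · █ █ █ █ · · ·
    · · · · █ █ · · ·
    · · · · · █ · · ·
T2:
  2·area = 82
  edge (17, 6)→(12, 10): d=(-5,4) inclusive
  edge (12, 10)→(4, 0): d=(-8,-10) inclusive
  edge (4, 0)→(17, 6): d=(13,6) inclusive
    (2,0)@(5, 1): e=[73,2,7] → █
    (3,0)@(7, 1): e=[65,22,-5] → ·
    (2,1)@(5, 3): e=[63,-14,33] → ·
    (3,1)@(7, 3): e=[55,6,21] → █
    (4,1)@(9, 3): e=[47,26,9] → █
    (5,1)@(11, 3): e=[39,46,-3] → ·
    (3,2)@(7, 5): e=[45,-10,47] → ·
    (4,2)@(9, 5): e=[37,10,35] → █
    (5,2)@(11, 5): e=[29,30,23] → █
    (6,2)@(13, 5): e=[21,50,11] → █
    (7,2)@(15, 5): e=[13,70,-1] → ·
    (4,3)@(9, 7): e=[27,-6,61] → ·
  covered (10 px):
    · · █ · · · · · ·
    · · · █ █ · · · ·
    · · · · █ █ █ · ·
    · · · · · █ █ █ ·
    · · · · · · █ · ·
    · · · · · · · · ·
    · · · · · · · · ·
    · · · · · · · · ·

Final: [[4,4],[5,4],[2,5],[3,5],[4,5],[5,5],[4,6],[5,6],[5,7]]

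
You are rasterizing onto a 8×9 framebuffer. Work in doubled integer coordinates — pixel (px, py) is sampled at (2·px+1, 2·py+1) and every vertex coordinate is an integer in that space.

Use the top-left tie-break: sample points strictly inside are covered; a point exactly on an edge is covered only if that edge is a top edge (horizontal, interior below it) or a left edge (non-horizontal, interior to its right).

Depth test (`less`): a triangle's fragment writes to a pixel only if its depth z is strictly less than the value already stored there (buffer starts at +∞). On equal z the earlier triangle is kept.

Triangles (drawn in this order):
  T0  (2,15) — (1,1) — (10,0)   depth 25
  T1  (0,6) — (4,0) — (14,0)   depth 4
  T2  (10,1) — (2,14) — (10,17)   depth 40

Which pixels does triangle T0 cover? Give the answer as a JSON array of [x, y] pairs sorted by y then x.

T0:
  2·area = 127
  edge (2, 15)→(1, 1): d=(-1,-14) top-left  bias=+0
  edge (1, 1)→(10, 0): d=(9,-1) top-left  bias=+0
  edge (10, 0)→(2, 15): d=(-8,15) right/bottom  bias=-1
    (0,0)@(1, 1): e=[0,0,127] → █  [on edge]
    (1,0)@(3, 1): e=[28,2,97] → █
    (2,0)@(5, 1): e=[56,4,67] → █
    (3,0)@(7, 1): e=[84,6,37] → █
    (4,0)@(9, 1): e=[112,8,7] → █
    (5,0)@(11, 1): e=[140,10,-23] → ·
    (0,1)@(1, 3): e=[-2,18,111] → ·
    (1,1)@(3, 3): e=[26,20,81] → █
    (4,1)@(9, 3): e=[110,26,-9] → ·
    (1,2)@(3, 5): e=[24,38,65] → █
    (4,2)@(9, 5): e=[108,44,-25] → ·
    (1,3)@(3, 7): e=[22,56,49] → █
  covered (17 px):
    █ █ █ █ █ · · ·
    · █ █ █ · · · ·
    · █ █ █ · · · ·
    · █ █ · · · · ·
    · █ █ · · · · ·
    · █ · · · · · ·
    · █ · · · · · ·
    · · · · · · · ·
    · · · · · · · ·
T1:
  2·area = 60
  edge (0, 6)→(4, 0): d=(4,-6) top-left  bias=+0
  edge (4, 0)→(14, 0): d=(10,0) top-left  bias=+0
  edge (14, 0)→(0, 6): d=(-14,6) right/bottom  bias=-1
    (2,0)@(5, 1): e=[10,10,40] → █
    (3,0)@(7, 1): e=[22,10,28] → █
    (4,0)@(9, 1): e=[34,10,16] → █
    (5,0)@(11, 1): e=[46,10,4] → █
    (6,0)@(13, 1): e=[58,10,-8] → ·
    (1,1)@(3, 3): e=[6,30,24] → █
    (3,1)@(7, 3): e=[30,30,0] → ·  [on edge]
    (4,1)@(9, 3): e=[42,30,-12] → ·
    (5,1)@(11, 3): e=[54,30,-24] → ·
    (0,2)@(1, 5): e=[2,50,8] → █
    (1,2)@(3, 5): e=[14,50,-4] → ·
    (2,2)@(5, 5): e=[26,50,-16] → ·
  covered (7 px):
    · · █ █ █ █ · ·
    · █ █ · · · · ·
    █ · · · · · · ·
    · · · · · · · ·
    · · · · · · · ·
    · · · · · · · ·
    · · · · · · · ·
    · · · · · · · ·
    · · · · · · · ·
T2:
  2·area = 128  (B↔C swapped to make it positive)
  edge (10, 1)→(10, 17): d=(0,16) right/bottom  bias=-1
  edge (10, 17)→(2, 14): d=(-8,-3) top-left  bias=+0
  edge (2, 14)→(10, 1): d=(8,-13) top-left  bias=+0
    (4,1)@(9, 3): e=[16,109,3] → █
    (5,1)@(11, 3): e=[-16,115,29] → ·
    (4,2)@(9, 5): e=[16,93,19] → █
    (5,2)@(11, 5): e=[-16,99,45] → ·
    (3,3)@(7, 7): e=[48,71,9] → █
    (5,3)@(11, 7): e=[-16,83,61] → ·
    (3,4)@(7, 9): e=[48,55,25] → █
    (5,4)@(11, 9): e=[-16,67,77] → ·
    (2,5)@(5, 11): e=[80,33,15] → █
    (5,5)@(11, 11): e=[-16,51,93] → ·
    (1,6)@(3, 13): e=[112,11,5] → █
    (5,6)@(11, 13): e=[-16,35,109] → ·
  covered (16 px):
    · · · · · · · ·
    · · · · █ · · ·
    · · · · █ · · ·
    · · · █ █ · · ·
    · · · █ █ · · ·
    · · █ █ █ · · ·
    · █ █ █ █ · · ·
    · · █ █ █ · · ·
    · · · · · · · ·

Answer: [[0,0],[1,0],[2,0],[3,0],[4,0],[1,1],[2,1],[3,1],[1,2],[2,2],[3,2],[1,3],[2,3],[1,4],[2,4],[1,5],[1,6]]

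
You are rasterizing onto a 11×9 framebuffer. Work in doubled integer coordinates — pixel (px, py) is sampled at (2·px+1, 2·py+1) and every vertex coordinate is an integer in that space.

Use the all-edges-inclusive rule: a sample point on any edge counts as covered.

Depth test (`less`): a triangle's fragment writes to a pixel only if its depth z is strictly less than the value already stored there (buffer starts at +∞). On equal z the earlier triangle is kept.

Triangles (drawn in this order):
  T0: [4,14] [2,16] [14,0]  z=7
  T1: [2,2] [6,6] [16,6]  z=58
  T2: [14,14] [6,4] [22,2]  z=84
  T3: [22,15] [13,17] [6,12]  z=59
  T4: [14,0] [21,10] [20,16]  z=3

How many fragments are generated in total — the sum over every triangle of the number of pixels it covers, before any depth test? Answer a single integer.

T0:
  2·area = 8
  edge (4, 14)→(2, 16): d=(-2,2) inclusive
  edge (2, 16)→(14, 0): d=(12,-16) inclusive
  edge (14, 0)→(4, 14): d=(-10,14) inclusive
    (8,0)@(17, 1): e=[0,60,-52] → ·  [on edge]
    (7,1)@(15, 3): e=[0,52,-44] → ·  [on edge]
    (6,2)@(13, 5): e=[0,44,-36] → ·  [on edge]
    (4,3)@(9, 7): e=[4,4,0] → #  [on edge]
    (5,3)@(11, 7): e=[0,36,-28] → ·  [on edge]
    (4,4)@(9, 9): e=[0,28,-20] → ·  [on edge]
    (3,5)@(7, 11): e=[0,20,-12] → ·  [on edge]
    (2,6)@(5, 13): e=[0,12,-4] → ·  [on edge]
    (1,7)@(3, 15): e=[0,4,4] → #  [on edge]
    (2,7)@(5, 15): e=[-4,36,-24] → ·
    (0,8)@(1, 17): e=[0,-4,12] → ·  [on edge]
    (1,8)@(3, 17): e=[-4,28,-16] → ·
  covered (2 px):
    · · · · · · · · · · ·
    · · · · · · · · · · ·
    · · · · · · · · · · ·
    · · · · # · · · · · ·
    · · · · · · · · · · ·
    · · · · · · · · · · ·
    · · · · · · · · · · ·
    · # · · · · · · · · ·
    · · · · · · · · · · ·
T1:
  2·area = 40  (B↔C swapped to make it positive)
  edge (2, 2)→(16, 6): d=(14,4) inclusive
  edge (16, 6)→(6, 6): d=(-10,0) inclusive
  edge (6, 6)→(2, 2): d=(-4,-4) inclusive
    (0,0)@(1, 1): e=[-10,50,0] → ·  [on edge]
    (1,1)@(3, 3): e=[10,30,0] → #  [on edge]
    (2,1)@(5, 3): e=[2,30,8] → #
    (3,1)@(7, 3): e=[-6,30,16] → ·
    (1,2)@(3, 5): e=[38,10,-8] → ·
    (2,2)@(5, 5): e=[30,10,0] → #  [on edge]
    (3,2)@(7, 5): e=[22,10,8] → #
    (4,2)@(9, 5): e=[14,10,16] → #
    (5,2)@(11, 5): e=[6,10,24] → #
    (6,2)@(13, 5): e=[-2,10,32] → ·
    (2,3)@(5, 7): e=[58,-10,-8] → ·
    (3,3)@(7, 7): e=[50,-10,0] → ·  [on edge]
    (4,4)@(9, 9): e=[70,-30,0] → ·  [on edge]
    (5,5)@(11, 11): e=[90,-50,0] → ·  [on edge]
    (6,6)@(13, 13): e=[110,-70,0] → ·  [on edge]
    (7,7)@(15, 15): e=[130,-90,0] → ·  [on edge]
    (8,8)@(17, 17): e=[150,-110,0] → ·  [on edge]
  covered (6 px):
    · · · · · · · · · · ·
    · # # · · · · · · · ·
    · · # # # # · · · · ·
    · · · · · · · · · · ·
    · · · · · · · · · · ·
    · · · · · · · · · · ·
    · · · · · · · · · · ·
    · · · · · · · · · · ·
    · · · · · · · · · · ·
T2:
  2·area = 176
  edge (14, 14)→(6, 4): d=(-8,-10) inclusive
  edge (6, 4)→(22, 2): d=(16,-2) inclusive
  edge (22, 2)→(14, 14): d=(-8,12) inclusive
    (7,1)@(15, 3): e=[98,2,76] → #
    (8,1)@(17, 3): e=[118,6,52] → #
    (9,1)@(19, 3): e=[138,10,28] → #
    (10,1)@(21, 3): e=[158,14,4] → #
    (3,2)@(7, 5): e=[2,18,156] → #
    (4,2)@(9, 5): e=[22,22,132] → #
    (5,2)@(11, 5): e=[42,26,108] → #
    (6,2)@(13, 5): e=[62,30,84] → #
    (10,2)@(21, 5): e=[142,46,-12] → ·
    (3,3)@(7, 7): e=[-14,50,140] → ·
    (4,3)@(9, 7): e=[6,54,116] → #
    (9,3)@(19, 7): e=[106,74,-4] → ·
  covered (22 px):
    · · · · · · · · · · ·
    · · · · · · · # # # #
    · · · # # # # # # # ·
    · · · · # # # # # · ·
    · · · · · # # # # · ·
    · · · · · · # # · · ·
    · · · · · · · · · · ·
    · · · · · · · · · · ·
    · · · · · · · · · · ·
T3:
  2·area = 59
  edge (22, 15)→(13, 17): d=(-9,2) inclusive
  edge (13, 17)→(6, 12): d=(-7,-5) inclusive
  edge (6, 12)→(22, 15): d=(16,3) inclusive
    (4,6)@(9, 13): e=[44,8,7] → #
    (5,6)@(11, 13): e=[40,18,1] → #
    (6,6)@(13, 13): e=[36,28,-5] → ·
    (4,7)@(9, 15): e=[26,-6,39] → ·
    (5,7)@(11, 15): e=[22,4,33] → #
    (6,7)@(13, 15): e=[18,14,27] → #
    (7,7)@(15, 15): e=[14,24,21] → #
    (8,7)@(17, 15): e=[10,34,15] → #
    (9,7)@(19, 15): e=[6,44,9] → #
    (10,7)@(21, 15): e=[2,54,3] → #
    (5,8)@(11, 17): e=[4,-10,65] → ·
    (6,8)@(13, 17): e=[0,0,59] → #  [on edge]
  covered (9 px):
    · · · · · · · · · · ·
    · · · · · · · · · · ·
    · · · · · · · · · · ·
    · · · · · · · · · · ·
    · · · · · · · · · · ·
    · · · · · · · · · · ·
    · · · · # # · · · · ·
    · · · · · # # # # # #
    · · · · · · # · · · ·
T4:
  2·area = 52
  edge (14, 0)→(21, 10): d=(7,10) inclusive
  edge (21, 10)→(20, 16): d=(-1,6) inclusive
  edge (20, 16)→(14, 0): d=(-6,-16) inclusive
    (8,2)@(17, 5): e=[5,29,18] → #
    (9,2)@(19, 5): e=[-15,17,50] → ·
    (8,3)@(17, 7): e=[19,27,6] → #
    (9,3)@(19, 7): e=[-1,15,38] → ·
    (8,4)@(17, 9): e=[33,25,-6] → ·
    (9,4)@(19, 9): e=[13,13,26] → #
    (10,4)@(21, 9): e=[-7,1,58] → ·
    (9,5)@(19, 11): e=[27,11,14] → #
    (10,5)@(21, 11): e=[7,-1,46] → ·
    (9,6)@(19, 13): e=[41,9,2] → #
    (10,6)@(21, 13): e=[21,-3,34] → ·
    (9,7)@(19, 15): e=[55,7,-10] → ·
  covered (5 px):
    · · · · · · · · · · ·
    · · · · · · · · · · ·
    · · · · · · · · # · ·
    · · · · · · · · # · ·
    · · · · · · · · · # ·
    · · · · · · · · · # ·
    · · · · · · · · · # ·
    · · · · · · · · · · ·
    · · · · · · · · · · ·

Answer: 44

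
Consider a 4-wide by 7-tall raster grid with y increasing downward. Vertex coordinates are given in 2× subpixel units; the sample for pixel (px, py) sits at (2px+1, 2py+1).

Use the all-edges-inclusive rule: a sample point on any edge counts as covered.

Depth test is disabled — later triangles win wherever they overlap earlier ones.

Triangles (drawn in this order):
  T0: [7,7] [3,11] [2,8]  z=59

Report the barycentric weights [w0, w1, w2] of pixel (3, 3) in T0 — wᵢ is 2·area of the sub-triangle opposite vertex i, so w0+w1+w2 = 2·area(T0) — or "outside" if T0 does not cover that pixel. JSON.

T0:
  2·area = 16
  edge (7, 7)→(3, 11): d=(-4,4) inclusive
  edge (3, 11)→(2, 8): d=(-1,-3) inclusive
  edge (2, 8)→(7, 7): d=(5,-1) inclusive
    (0,2)@(1, 5): e=[32,0,-16] → ·  [on edge]
    (3,3)@(7, 7): e=[0,16,0] → #  [on edge]
    (1,4)@(3, 9): e=[8,2,6] → #
    (2,4)@(5, 9): e=[0,8,8] → #  [on edge]
    (3,4)@(7, 9): e=[-8,14,10] → ·
    (1,5)@(3, 11): e=[0,0,16] → #  [on edge]
    (2,5)@(5, 11): e=[-8,6,18] → ·
    (0,6)@(1, 13): e=[0,-8,24] → ·  [on edge]
    (1,6)@(3, 13): e=[-8,-2,26] → ·
  covered (4 px):
    · · · ·
    · · · ·
    · · · ·
    · · · #
    · # # ·
    · # · ·
    · · · ·

Final: [16,0,0]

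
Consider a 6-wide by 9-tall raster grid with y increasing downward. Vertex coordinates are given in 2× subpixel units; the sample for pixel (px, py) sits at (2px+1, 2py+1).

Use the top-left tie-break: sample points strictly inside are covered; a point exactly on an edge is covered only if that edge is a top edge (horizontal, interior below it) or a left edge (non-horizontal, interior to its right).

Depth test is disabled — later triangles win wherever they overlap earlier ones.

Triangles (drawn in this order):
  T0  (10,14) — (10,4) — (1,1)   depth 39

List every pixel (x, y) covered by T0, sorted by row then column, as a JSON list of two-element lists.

T0:
  2·area = 90  (B↔C swapped to make it positive)
  edge (10, 14)→(1, 1): d=(-9,-13) top-left  bias=+0
  edge (1, 1)→(10, 4): d=(9,3) right/bottom  bias=-1
  edge (10, 4)→(10, 14): d=(0,10) right/bottom  bias=-1
    (0,0)@(1, 1): e=[0,0,90] → ·  [on edge]
    (1,1)@(3, 3): e=[8,12,70] → █
    (2,1)@(5, 3): e=[34,6,50] → █
    (3,1)@(7, 3): e=[60,0,30] → ·  [on edge]
    (1,2)@(3, 5): e=[-10,30,70] → ·
    (2,2)@(5, 5): e=[16,24,50] → █
    (3,2)@(7, 5): e=[42,18,30] → █
    (4,2)@(9, 5): e=[68,12,10] → █
    (5,2)@(11, 5): e=[94,6,-10] → ·
    (2,3)@(5, 7): e=[-2,42,50] → ·
    (3,3)@(7, 7): e=[24,36,30] → █
    (5,3)@(11, 7): e=[76,24,-10] → ·
  covered (10 px):
    · · · · · ·
    · █ █ · · ·
    · · █ █ █ ·
    · · · █ █ ·
    · · · █ █ ·
    · · · · █ ·
    · · · · · ·
    · · · · · ·
    · · · · · ·

Result: [[1,1],[2,1],[2,2],[3,2],[4,2],[3,3],[4,3],[3,4],[4,4],[4,5]]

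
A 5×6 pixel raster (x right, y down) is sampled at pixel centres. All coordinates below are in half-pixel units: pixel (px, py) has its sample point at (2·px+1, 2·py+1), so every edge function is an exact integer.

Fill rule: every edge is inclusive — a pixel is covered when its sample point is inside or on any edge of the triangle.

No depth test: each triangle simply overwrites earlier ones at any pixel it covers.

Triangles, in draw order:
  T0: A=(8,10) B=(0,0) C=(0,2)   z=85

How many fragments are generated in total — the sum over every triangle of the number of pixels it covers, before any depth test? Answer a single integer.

T0:
  2·area = 16  (B↔C swapped to make it positive)
  edge (8, 10)→(0, 2): d=(-8,-8) inclusive
  edge (0, 2)→(0, 0): d=(0,-2) inclusive
  edge (0, 0)→(8, 10): d=(8,10) inclusive
    (0,1)@(1, 3): e=[0,2,14] → █  [on edge]
    (1,1)@(3, 3): e=[16,6,-6] → ·
    (0,2)@(1, 5): e=[-16,2,30] → ·
    (1,2)@(3, 5): e=[0,6,10] → █  [on edge]
    (2,2)@(5, 5): e=[16,10,-10] → ·
    (1,3)@(3, 7): e=[-16,6,26] → ·
    (2,3)@(5, 7): e=[0,10,6] → █  [on edge]
    (3,3)@(7, 7): e=[16,14,-14] → ·
    (2,4)@(5, 9): e=[-16,10,22] → ·
    (3,4)@(7, 9): e=[0,14,2] → █  [on edge]
    (4,4)@(9, 9): e=[16,18,-18] → ·
    (3,5)@(7, 11): e=[-16,14,18] → ·
    (4,5)@(9, 11): e=[0,18,-2] → ·  [on edge]
  covered (4 px):
    · · · · ·
    █ · · · ·
    · █ · · ·
    · · █ · ·
    · · · █ ·
    · · · · ·

Answer: 4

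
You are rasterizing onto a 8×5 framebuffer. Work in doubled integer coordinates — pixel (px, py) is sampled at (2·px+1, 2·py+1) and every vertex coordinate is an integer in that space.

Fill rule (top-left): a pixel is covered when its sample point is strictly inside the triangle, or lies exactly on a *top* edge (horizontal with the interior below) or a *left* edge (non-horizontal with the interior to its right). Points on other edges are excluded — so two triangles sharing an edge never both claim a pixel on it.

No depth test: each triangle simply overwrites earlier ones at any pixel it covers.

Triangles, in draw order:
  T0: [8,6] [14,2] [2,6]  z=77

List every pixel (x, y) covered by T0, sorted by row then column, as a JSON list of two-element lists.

T0:
  2·area = 24  (B↔C swapped to make it positive)
  edge (8, 6)→(2, 6): d=(-6,0) right/bottom  bias=-1
  edge (2, 6)→(14, 2): d=(12,-4) top-left  bias=+0
  edge (14, 2)→(8, 6): d=(-6,4) right/bottom  bias=-1
    (5,1)@(11, 3): e=[18,0,6] → X  [on edge]
    (6,1)@(13, 3): e=[18,8,-2] → .
    (2,2)@(5, 5): e=[6,0,18] → X  [on edge]
    (3,2)@(7, 5): e=[6,8,10] → X
    (4,2)@(9, 5): e=[6,16,2] → X
    (5,2)@(11, 5): e=[6,24,-6] → .
    (2,3)@(5, 7): e=[-6,24,6] → .
    (3,3)@(7, 7): e=[-6,32,-2] → .
    (4,3)@(9, 7): e=[-6,40,-10] → .
  covered (4 px):
    . . . . . . . .
    . . . . . X . .
    . . X X X . . .
    . . . . . . . .
    . . . . . . . .

Final: [[5,1],[2,2],[3,2],[4,2]]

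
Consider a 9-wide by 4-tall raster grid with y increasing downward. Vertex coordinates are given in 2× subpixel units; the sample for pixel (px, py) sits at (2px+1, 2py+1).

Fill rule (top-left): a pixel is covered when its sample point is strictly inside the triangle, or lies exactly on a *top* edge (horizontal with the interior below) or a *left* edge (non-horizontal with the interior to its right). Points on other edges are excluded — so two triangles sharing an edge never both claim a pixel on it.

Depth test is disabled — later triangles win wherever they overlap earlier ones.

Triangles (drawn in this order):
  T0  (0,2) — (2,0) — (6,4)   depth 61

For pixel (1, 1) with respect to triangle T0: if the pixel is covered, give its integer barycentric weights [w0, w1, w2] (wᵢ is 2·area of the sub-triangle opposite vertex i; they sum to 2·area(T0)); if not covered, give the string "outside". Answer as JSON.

T0:
  2·area = 16
  edge (0, 2)→(2, 0): d=(2,-2) top-left  bias=+0
  edge (2, 0)→(6, 4): d=(4,4) right/bottom  bias=-1
  edge (6, 4)→(0, 2): d=(-6,-2) top-left  bias=+0
    (0,0)@(1, 1): e=[0,8,8] → #  [on edge]
    (1,0)@(3, 1): e=[4,0,12] → ·  [on edge]
    (0,1)@(1, 3): e=[4,16,-4] → ·
    (1,1)@(3, 3): e=[8,8,0] → #  [on edge]
    (2,1)@(5, 3): e=[12,0,4] → ·  [on edge]
    (1,2)@(3, 5): e=[12,16,-12] → ·
    (3,2)@(7, 5): e=[20,0,-4] → ·  [on edge]
    (4,2)@(9, 5): e=[24,-8,0] → ·  [on edge]
    (4,3)@(9, 7): e=[28,0,-12] → ·  [on edge]
    (7,3)@(15, 7): e=[40,-24,0] → ·  [on edge]
  covered (2 px):
    # · · · · · · · ·
    · # · · · · · · ·
    · · · · · · · · ·
    · · · · · · · · ·

Result: [8,0,8]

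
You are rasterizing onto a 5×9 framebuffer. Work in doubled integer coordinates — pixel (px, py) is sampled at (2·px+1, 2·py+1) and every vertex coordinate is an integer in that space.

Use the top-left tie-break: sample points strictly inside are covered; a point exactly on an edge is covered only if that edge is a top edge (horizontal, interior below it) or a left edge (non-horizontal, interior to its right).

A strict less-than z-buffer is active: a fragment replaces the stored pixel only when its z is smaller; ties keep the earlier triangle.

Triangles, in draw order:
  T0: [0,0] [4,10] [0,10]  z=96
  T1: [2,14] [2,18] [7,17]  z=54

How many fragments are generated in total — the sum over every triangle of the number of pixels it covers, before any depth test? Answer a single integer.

T0:
  2·area = 40
  edge (0, 0)→(4, 10): d=(4,10) right/bottom  bias=-1
  edge (4, 10)→(0, 10): d=(-4,0) right/bottom  bias=-1
  edge (0, 10)→(0, 0): d=(0,-10) top-left  bias=+0
    (0,1)@(1, 3): e=[2,28,10] → X
    (1,1)@(3, 3): e=[-18,28,30] → .
    (0,2)@(1, 5): e=[10,20,10] → X
    (1,2)@(3, 5): e=[-10,20,30] → .
    (0,3)@(1, 7): e=[18,12,10] → X
    (1,3)@(3, 7): e=[-2,12,30] → .
    (0,4)@(1, 9): e=[26,4,10] → X
    (1,4)@(3, 9): e=[6,4,30] → X
    (2,4)@(5, 9): e=[-14,4,50] → .
    (0,5)@(1, 11): e=[34,-4,10] → .
    (1,5)@(3, 11): e=[14,-4,30] → .
  covered (5 px):
    . . . . .
    X . . . .
    X . . . .
    X . . . .
    X X . . .
    . . . . .
    . . . . .
    . . . . .
    . . . . .
T1:
  2·area = 20  (B↔C swapped to make it positive)
  edge (2, 14)→(7, 17): d=(5,3) right/bottom  bias=-1
  edge (7, 17)→(2, 18): d=(-5,1) right/bottom  bias=-1
  edge (2, 18)→(2, 14): d=(0,-4) top-left  bias=+0
    (1,7)@(3, 15): e=[2,14,4] → X
    (2,7)@(5, 15): e=[-4,12,12] → .
    (1,8)@(3, 17): e=[12,4,4] → X
    (2,8)@(5, 17): e=[6,2,12] → X
    (3,8)@(7, 17): e=[0,0,20] → .  [on edge]
  covered (3 px):
    . . . . .
    . . . . .
    . . . . .
    . . . . .
    . . . . .
    . . . . .
    . . . . .
    . X . . .
    . X X . .

Answer: 8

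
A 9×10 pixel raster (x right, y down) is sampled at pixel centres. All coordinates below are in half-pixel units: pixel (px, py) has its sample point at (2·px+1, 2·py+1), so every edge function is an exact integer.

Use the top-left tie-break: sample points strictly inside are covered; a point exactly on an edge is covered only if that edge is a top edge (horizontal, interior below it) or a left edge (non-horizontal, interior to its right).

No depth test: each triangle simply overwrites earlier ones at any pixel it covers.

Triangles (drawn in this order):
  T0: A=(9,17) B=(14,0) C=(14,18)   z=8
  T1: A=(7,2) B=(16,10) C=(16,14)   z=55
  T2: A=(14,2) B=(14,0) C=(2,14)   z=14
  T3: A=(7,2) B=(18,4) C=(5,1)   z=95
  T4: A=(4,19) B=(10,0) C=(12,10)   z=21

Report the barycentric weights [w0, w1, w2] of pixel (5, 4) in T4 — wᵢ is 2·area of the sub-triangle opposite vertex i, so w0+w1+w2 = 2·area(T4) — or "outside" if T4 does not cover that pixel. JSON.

T0:
  2·area = 90
  edge (9, 17)→(14, 0): d=(5,-17) top-left  bias=+0
  edge (14, 0)→(14, 18): d=(0,18) right/bottom  bias=-1
  edge (14, 18)→(9, 17): d=(-5,-1) top-left  bias=+0
    (6,2)@(13, 5): e=[8,18,64] → █
    (7,2)@(15, 5): e=[42,-18,66] → ·
    (6,3)@(13, 7): e=[18,18,54] → █
    (7,3)@(15, 7): e=[52,-18,56] → ·
    (6,4)@(13, 9): e=[28,18,44] → █
    (7,4)@(15, 9): e=[62,-18,46] → ·
    (5,5)@(11, 11): e=[4,54,32] → █
    (7,5)@(15, 11): e=[72,-18,36] → ·
    (5,6)@(11, 13): e=[14,54,22] → █
    (7,6)@(15, 13): e=[82,-18,26] → ·
    (5,7)@(11, 15): e=[24,54,12] → █
    (7,7)@(15, 15): e=[92,-18,16] → ·
    (4,8)@(9, 17): e=[0,90,0] → █  [on edge]
  covered (12 px):
    · · · · · · · · ·
    · · · · · · · · ·
    · · · · · · █ · ·
    · · · · · · █ · ·
    · · · · · · █ · ·
    · · · · · █ █ · ·
    · · · · · █ █ · ·
    · · · · · █ █ · ·
    · · · · █ █ █ · ·
    · · · · · · · · ·
T1:
  2·area = 36
  edge (7, 2)→(16, 10): d=(9,8) right/bottom  bias=-1
  edge (16, 10)→(16, 14): d=(0,4) right/bottom  bias=-1
  edge (16, 14)→(7, 2): d=(-9,-12) top-left  bias=+0
    (5,3)@(11, 7): e=[13,20,3] → █
    (6,3)@(13, 7): e=[-3,12,27] → ·
    (5,4)@(11, 9): e=[31,20,-15] → ·
    (6,4)@(13, 9): e=[15,12,9] → █
    (7,4)@(15, 9): e=[-1,4,33] → ·
    (6,5)@(13, 11): e=[33,12,-9] → ·
    (7,5)@(15, 11): e=[17,4,15] → █
    (8,5)@(17, 11): e=[1,-4,39] → ·
    (7,6)@(15, 13): e=[35,4,-3] → ·
  covered (3 px):
    · · · · · · · · ·
    · · · · · · · · ·
    · · · · · · · · ·
    · · · · · █ · · ·
    · · · · · · █ · ·
    · · · · · · · █ ·
    · · · · · · · · ·
    · · · · · · · · ·
    · · · · · · · · ·
    · · · · · · · · ·
T2:
  2·area = 24  (B↔C swapped to make it positive)
  edge (14, 2)→(2, 14): d=(-12,12) right/bottom  bias=-1
  edge (2, 14)→(14, 0): d=(12,-14) top-left  bias=+0
  edge (14, 0)→(14, 2): d=(0,2) right/bottom  bias=-1
    (7,0)@(15, 1): e=[0,26,-2] → ·  [on edge]
    (6,1)@(13, 3): e=[0,22,2] → ·  [on edge]
    (5,2)@(11, 5): e=[0,18,6] → ·  [on edge]
    (4,3)@(9, 7): e=[0,14,10] → ·  [on edge]
    (3,4)@(7, 9): e=[0,10,14] → ·  [on edge]
    (2,5)@(5, 11): e=[0,6,18] → ·  [on edge]
    (1,6)@(3, 13): e=[0,2,22] → ·  [on edge]
    (0,7)@(1, 15): e=[0,-2,26] → ·  [on edge]
  covered (0 px):
    · · · · · · · · ·
    · · · · · · · · ·
    · · · · · · · · ·
    · · · · · · · · ·
    · · · · · · · · ·
    · · · · · · · · ·
    · · · · · · · · ·
    · · · · · · · · ·
    · · · · · · · · ·
    · · · · · · · · ·
T3:
  2·area = 7  (B↔C swapped to make it positive)
  edge (7, 2)→(5, 1): d=(-2,-1) top-left  bias=+0
  edge (5, 1)→(18, 4): d=(13,3) right/bottom  bias=-1
  edge (18, 4)→(7, 2): d=(-11,-2) top-left  bias=+0
    (2,0)@(5, 1): e=[0,0,7] → ·  [on edge]
    (4,1)@(9, 3): e=[0,14,-7] → ·  [on edge]
    (6,1)@(13, 3): e=[4,2,1] → █
    (7,1)@(15, 3): e=[6,-4,5] → ·
    (6,2)@(13, 5): e=[0,28,-21] → ·  [on edge]
    (8,3)@(17, 7): e=[0,42,-35] → ·  [on edge]
  covered (1 px):
    · · · · · · · · ·
    · · · · · · █ · ·
    · · · · · · · · ·
    · · · · · · · · ·
    · · · · · · · · ·
    · · · · · · · · ·
    · · · · · · · · ·
    · · · · · · · · ·
    · · · · · · · · ·
    · · · · · · · · ·
T4:
  2·area = 98
  edge (4, 19)→(10, 0): d=(6,-19) top-left  bias=+0
  edge (10, 0)→(12, 10): d=(2,10) right/bottom  bias=-1
  edge (12, 10)→(4, 19): d=(-8,9) right/bottom  bias=-1
    (4,2)@(9, 5): e=[11,20,67] → █
    (5,2)@(11, 5): e=[49,0,49] → ·  [on edge]
    (4,3)@(9, 7): e=[23,24,51] → █
    (5,3)@(11, 7): e=[61,4,33] → █
    (6,3)@(13, 7): e=[99,-16,15] → ·
    (4,4)@(9, 9): e=[35,28,35] → █
    (6,4)@(13, 9): e=[111,-12,-1] → ·
    (3,5)@(7, 11): e=[9,52,37] → █
    (6,5)@(13, 11): e=[123,-8,-17] → ·
    (3,6)@(7, 13): e=[21,56,21] → █
    (5,6)@(11, 13): e=[97,16,-15] → ·
    (3,7)@(7, 15): e=[33,60,5] → █
    (6,7)@(13, 15): e=[147,0,-49] → ·  [on edge]
  covered (12 px):
    · · · · · · · · ·
    · · · · · · · · ·
    · · · · █ · · · ·
    · · · · █ █ · · ·
    · · · · █ █ · · ·
    · · · █ █ █ · · ·
    · · · █ █ · · · ·
    · · · █ · · · · ·
    · · █ · · · · · ·
    · · · · · · · · ·

Final: [8,17,73]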